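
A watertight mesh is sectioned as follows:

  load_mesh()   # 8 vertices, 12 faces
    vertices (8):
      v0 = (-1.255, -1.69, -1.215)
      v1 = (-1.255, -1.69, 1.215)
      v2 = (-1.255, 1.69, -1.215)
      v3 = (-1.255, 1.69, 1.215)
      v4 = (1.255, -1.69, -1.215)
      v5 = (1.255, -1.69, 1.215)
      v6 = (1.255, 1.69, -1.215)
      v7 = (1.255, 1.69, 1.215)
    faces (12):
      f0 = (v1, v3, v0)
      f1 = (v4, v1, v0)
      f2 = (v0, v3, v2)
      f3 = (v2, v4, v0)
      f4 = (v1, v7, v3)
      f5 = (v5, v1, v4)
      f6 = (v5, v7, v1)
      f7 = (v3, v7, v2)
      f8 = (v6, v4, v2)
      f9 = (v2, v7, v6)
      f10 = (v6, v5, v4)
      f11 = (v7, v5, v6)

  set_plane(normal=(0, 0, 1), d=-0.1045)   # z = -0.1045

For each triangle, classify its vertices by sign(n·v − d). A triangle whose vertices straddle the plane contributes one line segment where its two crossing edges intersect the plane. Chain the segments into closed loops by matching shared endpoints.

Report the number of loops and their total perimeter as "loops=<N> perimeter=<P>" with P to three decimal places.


loops=1 perimeter=11.780

Straddling triangles (8 of 12):
  (v1,v3,v0) [++-] → (-1.255, -0.145354, -0.1045)–(-1.255, -1.69, -0.1045)  len=1.5446
  (v4,v1,v0) [-+-] → (0.10794, -1.69, -0.1045)–(-1.255, -1.69, -0.1045)  len=1.3629
  (v0,v3,v2) [-+-] → (-1.255, -0.145354, -0.1045)–(-1.255, 1.69, -0.1045)  len=1.8354
  (v5,v1,v4) [++-] → (0.10794, -1.69, -0.1045)–(1.255, -1.69, -0.1045)  len=1.1471
  (v3,v7,v2) [++-] → (-0.10794, 1.69, -0.1045)–(-1.255, 1.69, -0.1045)  len=1.1471
  (v2,v7,v6) [-+-] → (-0.10794, 1.69, -0.1045)–(1.255, 1.69, -0.1045)  len=1.3629
  (v6,v5,v4) [-+-] → (1.255, 0.145354, -0.1045)–(1.255, -1.69, -0.1045)  len=1.8354
  (v7,v5,v6) [++-] → (1.255, 0.145354, -0.1045)–(1.255, 1.69, -0.1045)  len=1.5446

Chained into 1 loop(s):
  loop 1: 8 segments, perimeter = 11.7800
Total perimeter = 11.780


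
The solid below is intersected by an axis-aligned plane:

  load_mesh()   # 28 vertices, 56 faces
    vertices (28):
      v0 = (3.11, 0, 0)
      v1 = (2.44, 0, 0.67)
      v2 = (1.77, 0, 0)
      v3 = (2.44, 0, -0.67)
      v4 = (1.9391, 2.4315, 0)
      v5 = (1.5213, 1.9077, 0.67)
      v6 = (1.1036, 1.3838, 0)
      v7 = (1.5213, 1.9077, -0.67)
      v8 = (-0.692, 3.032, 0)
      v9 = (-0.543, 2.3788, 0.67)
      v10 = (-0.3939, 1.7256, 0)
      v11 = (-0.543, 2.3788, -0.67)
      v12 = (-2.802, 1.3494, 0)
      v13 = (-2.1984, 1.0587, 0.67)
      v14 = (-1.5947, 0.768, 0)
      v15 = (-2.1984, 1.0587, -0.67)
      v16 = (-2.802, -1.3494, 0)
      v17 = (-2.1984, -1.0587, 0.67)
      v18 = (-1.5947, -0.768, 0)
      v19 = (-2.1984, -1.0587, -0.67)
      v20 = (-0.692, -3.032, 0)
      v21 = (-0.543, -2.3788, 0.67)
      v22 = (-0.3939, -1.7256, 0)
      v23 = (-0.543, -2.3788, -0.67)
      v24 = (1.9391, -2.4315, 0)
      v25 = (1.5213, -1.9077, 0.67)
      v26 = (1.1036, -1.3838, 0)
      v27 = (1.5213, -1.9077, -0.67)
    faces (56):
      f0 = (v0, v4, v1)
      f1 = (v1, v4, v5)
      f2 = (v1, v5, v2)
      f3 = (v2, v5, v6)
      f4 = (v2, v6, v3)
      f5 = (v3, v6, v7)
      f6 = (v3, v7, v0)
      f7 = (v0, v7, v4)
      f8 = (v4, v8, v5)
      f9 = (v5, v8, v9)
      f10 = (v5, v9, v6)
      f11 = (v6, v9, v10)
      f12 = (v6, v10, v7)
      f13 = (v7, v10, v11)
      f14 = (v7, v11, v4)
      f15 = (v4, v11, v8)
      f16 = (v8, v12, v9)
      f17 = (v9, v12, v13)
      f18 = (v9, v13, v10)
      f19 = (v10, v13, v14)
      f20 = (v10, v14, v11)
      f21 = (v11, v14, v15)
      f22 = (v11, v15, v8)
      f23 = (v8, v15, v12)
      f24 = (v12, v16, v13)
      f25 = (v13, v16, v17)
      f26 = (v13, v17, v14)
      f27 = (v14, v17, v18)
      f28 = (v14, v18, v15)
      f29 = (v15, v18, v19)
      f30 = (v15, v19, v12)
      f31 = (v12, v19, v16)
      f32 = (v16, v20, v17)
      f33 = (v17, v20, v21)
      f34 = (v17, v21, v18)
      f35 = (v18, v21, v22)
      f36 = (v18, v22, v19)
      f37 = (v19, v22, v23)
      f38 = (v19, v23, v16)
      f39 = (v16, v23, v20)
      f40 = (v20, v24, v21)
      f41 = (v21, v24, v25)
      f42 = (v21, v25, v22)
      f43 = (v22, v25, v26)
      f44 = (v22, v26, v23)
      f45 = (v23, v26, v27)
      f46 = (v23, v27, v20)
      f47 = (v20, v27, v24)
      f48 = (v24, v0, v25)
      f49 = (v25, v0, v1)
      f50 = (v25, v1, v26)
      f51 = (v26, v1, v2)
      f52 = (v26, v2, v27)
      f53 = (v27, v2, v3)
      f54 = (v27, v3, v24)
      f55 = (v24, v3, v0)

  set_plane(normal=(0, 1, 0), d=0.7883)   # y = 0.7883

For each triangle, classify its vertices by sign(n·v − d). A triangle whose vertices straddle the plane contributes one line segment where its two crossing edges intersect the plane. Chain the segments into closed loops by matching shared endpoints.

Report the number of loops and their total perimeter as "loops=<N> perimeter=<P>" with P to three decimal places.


loops=2 perimeter=7.436

Straddling triangles (18 of 56):
  (v0,v4,v1) [-+-] → (2.73039, 0.7883, 0)–(2.27761, 0.7883, 0.452784)  len=0.6403
  (v1,v4,v5) [-++] → (2.27761, 0.7883, 0.452784)–(2.06037, 0.7883, 0.67)  len=0.3072
  (v1,v5,v2) [-+-] → (2.06037, 0.7883, 0.67)–(1.66723, 0.7883, 0.276857)  len=0.5560
  (v2,v5,v6) [-++] → (1.66723, 0.7883, 0.276857)–(1.39038, 0.7883, 0)  len=0.3915
  (v2,v6,v3) [-+-] → (1.39038, 0.7883, 0)–(1.6787, 0.7883, -0.288326)  len=0.4078
  (v3,v6,v7) [-++] → (1.6787, 0.7883, -0.288326)–(2.06037, 0.7883, -0.67)  len=0.5398
  (v3,v7,v0) [-+-] → (2.06037, 0.7883, -0.67)–(2.45352, 0.7883, -0.276857)  len=0.5560
  (v0,v7,v4) [-++] → (2.45352, 0.7883, -0.276857)–(2.73039, 0.7883, 0)  len=0.3915
  (v10,v13,v14) [++-] → (-1.63686, 0.7883, 0.0467871)–(-1.56924, 0.7883, 0)  len=0.0822
  (v10,v14,v11) [+-+] → (-1.56924, 0.7883, 0)–(-1.58145, 0.7883, -0.00844363)  len=0.0148
  (v11,v14,v15) [+-+] → (-1.58145, 0.7883, -0.00844363)–(-1.63686, 0.7883, -0.0467871)  len=0.0674
  (v12,v16,v13) [+-+] → (-2.802, 0.7883, 0)–(-2.26618, 0.7883, 0.594767)  len=0.8005
  (v13,v16,v17) [+--] → (-2.26618, 0.7883, 0.594767)–(-2.1984, 0.7883, 0.67)  len=0.1013
  (v13,v17,v14) [+--] → (-2.1984, 0.7883, 0.67)–(-1.63686, 0.7883, 0.0467871)  len=0.8389
  (v14,v18,v15) [--+] → (-2.10904, 0.7883, -0.570822)–(-1.63686, 0.7883, -0.0467871)  len=0.7054
  (v15,v18,v19) [+--] → (-2.10904, 0.7883, -0.570822)–(-2.1984, 0.7883, -0.67)  len=0.1335
  (v15,v19,v12) [+-+] → (-2.1984, 0.7883, -0.67)–(-2.66136, 0.7883, -0.156114)  len=0.6917
  (v12,v19,v16) [+--] → (-2.66136, 0.7883, -0.156114)–(-2.802, 0.7883, 0)  len=0.2101

Chained into 2 loop(s):
  loop 1: 8 segments, perimeter = 3.7901
  loop 2: 10 segments, perimeter = 3.6458
Total perimeter = 7.436


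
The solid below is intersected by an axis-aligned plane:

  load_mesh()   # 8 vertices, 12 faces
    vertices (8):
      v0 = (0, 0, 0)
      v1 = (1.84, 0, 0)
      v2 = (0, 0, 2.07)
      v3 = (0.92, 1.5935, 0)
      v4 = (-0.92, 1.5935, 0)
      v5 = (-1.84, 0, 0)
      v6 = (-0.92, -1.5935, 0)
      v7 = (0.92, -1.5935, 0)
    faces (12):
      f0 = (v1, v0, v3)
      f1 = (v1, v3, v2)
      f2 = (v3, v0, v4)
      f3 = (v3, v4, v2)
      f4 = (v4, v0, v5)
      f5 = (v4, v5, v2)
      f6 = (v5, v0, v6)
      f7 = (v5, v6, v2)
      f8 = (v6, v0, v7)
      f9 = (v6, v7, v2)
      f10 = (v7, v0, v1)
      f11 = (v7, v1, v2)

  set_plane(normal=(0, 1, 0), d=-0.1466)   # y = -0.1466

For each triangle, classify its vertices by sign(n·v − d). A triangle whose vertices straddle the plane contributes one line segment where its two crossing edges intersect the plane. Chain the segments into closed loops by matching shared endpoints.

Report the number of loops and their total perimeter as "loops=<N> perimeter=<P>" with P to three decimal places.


loops=1 perimeter=8.710

Straddling triangles (6 of 12):
  (v5,v0,v6) [++-] → (-0.0846388, -0.1466, 0)–(-1.75536, -0.1466, 0)  len=1.6707
  (v5,v6,v2) [+-+] → (-1.75536, -0.1466, 0)–(-0.0846388, -0.1466, 1.87956)  len=2.5148
  (v6,v0,v7) [-+-] → (-0.0846388, -0.1466, 0)–(0.0846388, -0.1466, 0)  len=0.1693
  (v6,v7,v2) [--+] → (0.0846388, -0.1466, 1.87956)–(-0.0846388, -0.1466, 1.87956)  len=0.1693
  (v7,v0,v1) [-++] → (0.0846388, -0.1466, 0)–(1.75536, -0.1466, 0)  len=1.6707
  (v7,v1,v2) [-++] → (1.75536, -0.1466, 0)–(0.0846388, -0.1466, 1.87956)  len=2.5148

Chained into 1 loop(s):
  loop 1: 6 segments, perimeter = 8.7095
Total perimeter = 8.710


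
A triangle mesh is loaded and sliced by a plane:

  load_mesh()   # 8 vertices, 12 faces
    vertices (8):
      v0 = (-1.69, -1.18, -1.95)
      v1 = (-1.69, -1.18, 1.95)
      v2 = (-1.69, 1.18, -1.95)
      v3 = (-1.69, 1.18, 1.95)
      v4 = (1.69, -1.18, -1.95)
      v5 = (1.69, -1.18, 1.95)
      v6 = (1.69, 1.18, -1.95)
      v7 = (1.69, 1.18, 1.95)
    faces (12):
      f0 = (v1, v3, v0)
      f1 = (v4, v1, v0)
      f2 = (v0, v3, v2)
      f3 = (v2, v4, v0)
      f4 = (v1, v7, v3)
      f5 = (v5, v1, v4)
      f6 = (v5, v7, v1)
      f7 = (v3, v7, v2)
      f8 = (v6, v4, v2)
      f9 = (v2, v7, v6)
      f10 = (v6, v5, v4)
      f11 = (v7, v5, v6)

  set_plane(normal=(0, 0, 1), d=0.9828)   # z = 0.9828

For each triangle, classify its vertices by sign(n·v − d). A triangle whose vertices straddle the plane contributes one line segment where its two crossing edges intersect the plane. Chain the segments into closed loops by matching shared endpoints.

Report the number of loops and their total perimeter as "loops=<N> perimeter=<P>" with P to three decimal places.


Straddling triangles (8 of 12):
  (v1,v3,v0) [++-] → (-1.69, 0.59472, 0.9828)–(-1.69, -1.18, 0.9828)  len=1.7747
  (v4,v1,v0) [-+-] → (-0.85176, -1.18, 0.9828)–(-1.69, -1.18, 0.9828)  len=0.8382
  (v0,v3,v2) [-+-] → (-1.69, 0.59472, 0.9828)–(-1.69, 1.18, 0.9828)  len=0.5853
  (v5,v1,v4) [++-] → (-0.85176, -1.18, 0.9828)–(1.69, -1.18, 0.9828)  len=2.5418
  (v3,v7,v2) [++-] → (0.85176, 1.18, 0.9828)–(-1.69, 1.18, 0.9828)  len=2.5418
  (v2,v7,v6) [-+-] → (0.85176, 1.18, 0.9828)–(1.69, 1.18, 0.9828)  len=0.8382
  (v6,v5,v4) [-+-] → (1.69, -0.59472, 0.9828)–(1.69, -1.18, 0.9828)  len=0.5853
  (v7,v5,v6) [++-] → (1.69, -0.59472, 0.9828)–(1.69, 1.18, 0.9828)  len=1.7747

Chained into 1 loop(s):
  loop 1: 8 segments, perimeter = 11.4800
Total perimeter = 11.480

loops=1 perimeter=11.480


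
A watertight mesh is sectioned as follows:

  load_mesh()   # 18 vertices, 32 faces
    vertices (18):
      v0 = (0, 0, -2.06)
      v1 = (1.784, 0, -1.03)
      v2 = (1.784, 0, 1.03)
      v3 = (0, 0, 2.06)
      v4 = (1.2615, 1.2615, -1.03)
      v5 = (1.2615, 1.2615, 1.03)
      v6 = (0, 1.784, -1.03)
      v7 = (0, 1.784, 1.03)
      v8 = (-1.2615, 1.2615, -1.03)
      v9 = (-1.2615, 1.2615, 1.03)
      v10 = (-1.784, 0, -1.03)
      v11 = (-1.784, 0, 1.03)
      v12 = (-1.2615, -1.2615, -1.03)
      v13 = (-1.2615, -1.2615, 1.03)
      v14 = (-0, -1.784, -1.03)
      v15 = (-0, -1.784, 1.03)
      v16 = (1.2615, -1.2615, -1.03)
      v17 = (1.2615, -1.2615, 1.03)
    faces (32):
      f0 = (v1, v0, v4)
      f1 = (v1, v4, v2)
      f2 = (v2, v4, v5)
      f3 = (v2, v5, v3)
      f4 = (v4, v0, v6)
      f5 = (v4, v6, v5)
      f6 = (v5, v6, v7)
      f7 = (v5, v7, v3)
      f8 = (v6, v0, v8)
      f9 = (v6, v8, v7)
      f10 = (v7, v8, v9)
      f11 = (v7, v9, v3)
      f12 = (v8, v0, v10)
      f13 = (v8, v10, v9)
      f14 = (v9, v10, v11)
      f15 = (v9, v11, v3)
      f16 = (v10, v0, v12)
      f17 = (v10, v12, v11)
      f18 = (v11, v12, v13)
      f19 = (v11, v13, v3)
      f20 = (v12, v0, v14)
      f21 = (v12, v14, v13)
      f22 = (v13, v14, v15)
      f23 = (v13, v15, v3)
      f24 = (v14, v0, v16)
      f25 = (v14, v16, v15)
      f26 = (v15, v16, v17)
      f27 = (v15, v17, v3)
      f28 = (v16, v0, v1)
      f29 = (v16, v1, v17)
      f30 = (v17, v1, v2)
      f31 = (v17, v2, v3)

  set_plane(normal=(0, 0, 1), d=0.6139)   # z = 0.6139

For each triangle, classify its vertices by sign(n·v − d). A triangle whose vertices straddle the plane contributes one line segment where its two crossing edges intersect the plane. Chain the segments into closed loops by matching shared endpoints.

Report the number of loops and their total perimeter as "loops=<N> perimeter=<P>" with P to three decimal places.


Straddling triangles (16 of 32):
  (v1,v4,v2) [--+] → (1.67846, 0.254811, 0.6139)–(1.784, 0, 0.6139)  len=0.2758
  (v2,v4,v5) [+-+] → (1.67846, 0.254811, 0.6139)–(1.2615, 1.2615, 0.6139)  len=1.0896
  (v4,v6,v5) [--+] → (1.00669, 1.36704, 0.6139)–(1.2615, 1.2615, 0.6139)  len=0.2758
  (v5,v6,v7) [+-+] → (1.00669, 1.36704, 0.6139)–(0, 1.784, 0.6139)  len=1.0896
  (v6,v8,v7) [--+] → (-0.254811, 1.67846, 0.6139)–(0, 1.784, 0.6139)  len=0.2758
  (v7,v8,v9) [+-+] → (-0.254811, 1.67846, 0.6139)–(-1.2615, 1.2615, 0.6139)  len=1.0896
  (v8,v10,v9) [--+] → (-1.36704, 1.00669, 0.6139)–(-1.2615, 1.2615, 0.6139)  len=0.2758
  (v9,v10,v11) [+-+] → (-1.36704, 1.00669, 0.6139)–(-1.784, 0, 0.6139)  len=1.0896
  (v10,v12,v11) [--+] → (-1.67846, -0.254811, 0.6139)–(-1.784, 0, 0.6139)  len=0.2758
  (v11,v12,v13) [+-+] → (-1.67846, -0.254811, 0.6139)–(-1.2615, -1.2615, 0.6139)  len=1.0896
  (v12,v14,v13) [--+] → (-1.00669, -1.36704, 0.6139)–(-1.2615, -1.2615, 0.6139)  len=0.2758
  (v13,v14,v15) [+-+] → (-1.00669, -1.36704, 0.6139)–(0, -1.784, 0.6139)  len=1.0896
  (v14,v16,v15) [--+] → (0.254811, -1.67846, 0.6139)–(0, -1.784, 0.6139)  len=0.2758
  (v15,v16,v17) [+-+] → (0.254811, -1.67846, 0.6139)–(1.2615, -1.2615, 0.6139)  len=1.0896
  (v16,v1,v17) [--+] → (1.36704, -1.00669, 0.6139)–(1.2615, -1.2615, 0.6139)  len=0.2758
  (v17,v1,v2) [+-+] → (1.36704, -1.00669, 0.6139)–(1.784, 0, 0.6139)  len=1.0896

Chained into 1 loop(s):
  loop 1: 16 segments, perimeter = 10.9234
Total perimeter = 10.923

loops=1 perimeter=10.923


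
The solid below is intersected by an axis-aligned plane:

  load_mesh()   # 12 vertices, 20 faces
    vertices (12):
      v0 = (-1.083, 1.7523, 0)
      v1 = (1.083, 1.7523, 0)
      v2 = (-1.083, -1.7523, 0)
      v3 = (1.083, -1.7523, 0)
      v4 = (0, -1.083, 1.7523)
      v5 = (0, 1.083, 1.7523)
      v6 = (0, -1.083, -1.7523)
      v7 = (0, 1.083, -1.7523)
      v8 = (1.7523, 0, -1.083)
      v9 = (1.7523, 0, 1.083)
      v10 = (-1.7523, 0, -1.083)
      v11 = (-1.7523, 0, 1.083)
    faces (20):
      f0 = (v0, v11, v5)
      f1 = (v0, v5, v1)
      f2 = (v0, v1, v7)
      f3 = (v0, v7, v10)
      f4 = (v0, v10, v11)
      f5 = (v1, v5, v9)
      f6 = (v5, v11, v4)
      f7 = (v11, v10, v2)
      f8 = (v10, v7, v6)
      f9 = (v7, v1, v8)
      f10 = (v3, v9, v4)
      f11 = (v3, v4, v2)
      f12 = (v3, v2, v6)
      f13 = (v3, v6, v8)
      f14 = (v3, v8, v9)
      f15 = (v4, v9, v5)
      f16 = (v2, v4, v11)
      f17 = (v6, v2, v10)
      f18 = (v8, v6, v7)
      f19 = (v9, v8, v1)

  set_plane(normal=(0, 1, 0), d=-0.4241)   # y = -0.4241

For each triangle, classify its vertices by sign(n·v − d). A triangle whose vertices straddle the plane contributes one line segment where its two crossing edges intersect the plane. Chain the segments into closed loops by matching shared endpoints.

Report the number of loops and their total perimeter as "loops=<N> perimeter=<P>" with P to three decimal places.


Straddling triangles (10 of 20):
  (v5,v11,v4) [++-] → (-1.0661, -0.4241, 1.3451)–(0, -0.4241, 1.7523)  len=1.1412
  (v11,v10,v2) [++-] → (-1.59031, -0.4241, -0.820887)–(-1.59031, -0.4241, 0.820887)  len=1.6418
  (v10,v7,v6) [++-] → (0, -0.4241, -1.7523)–(-1.0661, -0.4241, -1.3451)  len=1.1412
  (v3,v9,v4) [-+-] → (1.59031, -0.4241, 0.820887)–(1.0661, -0.4241, 1.3451)  len=0.7413
  (v3,v6,v8) [--+] → (1.0661, -0.4241, -1.3451)–(1.59031, -0.4241, -0.820887)  len=0.7413
  (v3,v8,v9) [-++] → (1.59031, -0.4241, -0.820887)–(1.59031, -0.4241, 0.820887)  len=1.6418
  (v4,v9,v5) [-++] → (1.0661, -0.4241, 1.3451)–(0, -0.4241, 1.7523)  len=1.1412
  (v2,v4,v11) [--+] → (-1.0661, -0.4241, 1.3451)–(-1.59031, -0.4241, 0.820887)  len=0.7413
  (v6,v2,v10) [--+] → (-1.59031, -0.4241, -0.820887)–(-1.0661, -0.4241, -1.3451)  len=0.7413
  (v8,v6,v7) [+-+] → (1.0661, -0.4241, -1.3451)–(0, -0.4241, -1.7523)  len=1.1412

Chained into 1 loop(s):
  loop 1: 10 segments, perimeter = 10.8138
Total perimeter = 10.814

loops=1 perimeter=10.814


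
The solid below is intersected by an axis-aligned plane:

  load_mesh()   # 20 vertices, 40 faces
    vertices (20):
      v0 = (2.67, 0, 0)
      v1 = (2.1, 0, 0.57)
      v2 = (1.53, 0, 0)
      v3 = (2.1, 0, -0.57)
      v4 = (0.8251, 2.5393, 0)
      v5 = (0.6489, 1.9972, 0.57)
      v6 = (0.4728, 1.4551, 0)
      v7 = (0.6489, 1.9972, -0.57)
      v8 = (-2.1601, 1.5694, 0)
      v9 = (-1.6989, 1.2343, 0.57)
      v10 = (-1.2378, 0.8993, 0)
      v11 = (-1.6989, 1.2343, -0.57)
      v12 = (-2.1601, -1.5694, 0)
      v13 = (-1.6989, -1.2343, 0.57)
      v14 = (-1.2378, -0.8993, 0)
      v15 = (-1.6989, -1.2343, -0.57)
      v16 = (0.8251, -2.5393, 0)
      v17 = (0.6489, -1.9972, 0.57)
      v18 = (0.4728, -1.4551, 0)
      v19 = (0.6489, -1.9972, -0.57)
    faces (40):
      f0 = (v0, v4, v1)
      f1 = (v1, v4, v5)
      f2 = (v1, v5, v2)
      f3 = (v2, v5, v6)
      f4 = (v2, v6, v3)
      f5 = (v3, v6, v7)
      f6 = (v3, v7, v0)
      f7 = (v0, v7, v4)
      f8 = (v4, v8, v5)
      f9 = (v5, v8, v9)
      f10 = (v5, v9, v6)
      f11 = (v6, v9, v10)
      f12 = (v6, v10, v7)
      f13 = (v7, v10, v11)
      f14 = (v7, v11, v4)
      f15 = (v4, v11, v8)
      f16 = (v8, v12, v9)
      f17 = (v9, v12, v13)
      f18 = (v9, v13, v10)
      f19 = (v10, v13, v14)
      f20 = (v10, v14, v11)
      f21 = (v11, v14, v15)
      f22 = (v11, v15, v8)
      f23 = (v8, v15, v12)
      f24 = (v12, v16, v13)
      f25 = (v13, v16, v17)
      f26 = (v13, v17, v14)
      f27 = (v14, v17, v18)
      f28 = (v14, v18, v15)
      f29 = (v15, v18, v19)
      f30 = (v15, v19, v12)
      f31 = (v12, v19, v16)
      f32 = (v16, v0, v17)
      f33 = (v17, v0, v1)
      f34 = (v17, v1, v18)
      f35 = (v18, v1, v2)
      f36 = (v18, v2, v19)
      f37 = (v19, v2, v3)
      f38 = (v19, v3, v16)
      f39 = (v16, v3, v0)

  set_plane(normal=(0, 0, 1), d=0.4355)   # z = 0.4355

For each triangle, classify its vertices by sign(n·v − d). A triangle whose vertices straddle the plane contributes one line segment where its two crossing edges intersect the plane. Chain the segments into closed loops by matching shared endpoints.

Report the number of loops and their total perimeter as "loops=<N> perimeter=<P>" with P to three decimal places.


Straddling triangles (20 of 40):
  (v0,v4,v1) [--+] → (1.79917, 0.599186, 0.4355)–(2.2345, 0, 0.4355)  len=0.7406
  (v1,v4,v5) [+-+] → (1.79917, 0.599186, 0.4355)–(0.690477, 2.12512, 0.4355)  len=1.8862
  (v1,v5,v2) [++-] → (0.856809, 1.52593, 0.4355)–(1.9655, 0, 0.4355)  len=1.8862
  (v2,v5,v6) [-+-] → (0.856809, 1.52593, 0.4355)–(0.607347, 1.86928, 0.4355)  len=0.4244
  (v4,v8,v5) [--+] → (-0.0139254, 1.89625, 0.4355)–(0.690477, 2.12512, 0.4355)  len=0.7406
  (v5,v8,v9) [+-+] → (-0.0139254, 1.89625, 0.4355)–(-1.80773, 1.31337, 0.4355)  len=1.8861
  (v5,v9,v6) [++-] → (-1.18646, 1.2864, 0.4355)–(0.607347, 1.86928, 0.4355)  len=1.8861
  (v6,v9,v10) [-+-] → (-1.18646, 1.2864, 0.4355)–(-1.5901, 1.15525, 0.4355)  len=0.4244
  (v8,v12,v9) [--+] → (-1.80773, 0.572725, 0.4355)–(-1.80773, 1.31337, 0.4355)  len=0.7406
  (v9,v12,v13) [+-+] → (-1.80773, 0.572725, 0.4355)–(-1.80773, -1.31337, 0.4355)  len=1.8861
  (v9,v13,v10) [++-] → (-1.5901, -0.730845, 0.4355)–(-1.5901, 1.15525, 0.4355)  len=1.8861
  (v10,v13,v14) [-+-] → (-1.5901, -0.730845, 0.4355)–(-1.5901, -1.15525, 0.4355)  len=0.4244
  (v12,v16,v13) [--+] → (-1.10332, -1.54223, 0.4355)–(-1.80773, -1.31337, 0.4355)  len=0.7406
  (v13,v16,v17) [+-+] → (-1.10332, -1.54223, 0.4355)–(0.690477, -2.12512, 0.4355)  len=1.8861
  (v13,v17,v14) [++-] → (0.203705, -1.73813, 0.4355)–(-1.5901, -1.15525, 0.4355)  len=1.8861
  (v14,v17,v18) [-+-] → (0.203705, -1.73813, 0.4355)–(0.607347, -1.86928, 0.4355)  len=0.4244
  (v16,v0,v17) [--+] → (1.12581, -1.52593, 0.4355)–(0.690477, -2.12512, 0.4355)  len=0.7406
  (v17,v0,v1) [+-+] → (1.12581, -1.52593, 0.4355)–(2.2345, 0, 0.4355)  len=1.8862
  (v17,v1,v18) [++-] → (1.71604, -0.343353, 0.4355)–(0.607347, -1.86928, 0.4355)  len=1.8862
  (v18,v1,v2) [-+-] → (1.71604, -0.343353, 0.4355)–(1.9655, 0, 0.4355)  len=0.4244

Chained into 2 loop(s):
  loop 1: 10 segments, perimeter = 13.1339
  loop 2: 10 segments, perimeter = 11.5528
Total perimeter = 24.687

loops=2 perimeter=24.687


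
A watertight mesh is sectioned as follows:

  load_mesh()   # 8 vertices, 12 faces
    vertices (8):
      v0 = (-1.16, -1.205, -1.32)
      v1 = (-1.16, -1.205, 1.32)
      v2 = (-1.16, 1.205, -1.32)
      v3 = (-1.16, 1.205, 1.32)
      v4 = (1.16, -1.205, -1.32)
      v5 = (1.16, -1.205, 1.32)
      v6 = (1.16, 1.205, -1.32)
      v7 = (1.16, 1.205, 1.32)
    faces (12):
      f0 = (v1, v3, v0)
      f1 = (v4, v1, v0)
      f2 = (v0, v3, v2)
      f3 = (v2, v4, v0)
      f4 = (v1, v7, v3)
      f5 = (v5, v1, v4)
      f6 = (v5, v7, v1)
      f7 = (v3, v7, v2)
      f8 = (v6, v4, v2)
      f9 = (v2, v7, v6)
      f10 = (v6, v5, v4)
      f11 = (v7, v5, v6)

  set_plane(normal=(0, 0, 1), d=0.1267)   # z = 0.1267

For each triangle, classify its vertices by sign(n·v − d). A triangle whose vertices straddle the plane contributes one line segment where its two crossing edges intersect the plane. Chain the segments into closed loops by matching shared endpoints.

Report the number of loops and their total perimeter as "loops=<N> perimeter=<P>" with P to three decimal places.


Straddling triangles (8 of 12):
  (v1,v3,v0) [++-] → (-1.16, 0.115662, 0.1267)–(-1.16, -1.205, 0.1267)  len=1.3207
  (v4,v1,v0) [-+-] → (-0.111342, -1.205, 0.1267)–(-1.16, -1.205, 0.1267)  len=1.0487
  (v0,v3,v2) [-+-] → (-1.16, 0.115662, 0.1267)–(-1.16, 1.205, 0.1267)  len=1.0893
  (v5,v1,v4) [++-] → (-0.111342, -1.205, 0.1267)–(1.16, -1.205, 0.1267)  len=1.2713
  (v3,v7,v2) [++-] → (0.111342, 1.205, 0.1267)–(-1.16, 1.205, 0.1267)  len=1.2713
  (v2,v7,v6) [-+-] → (0.111342, 1.205, 0.1267)–(1.16, 1.205, 0.1267)  len=1.0487
  (v6,v5,v4) [-+-] → (1.16, -0.115662, 0.1267)–(1.16, -1.205, 0.1267)  len=1.0893
  (v7,v5,v6) [++-] → (1.16, -0.115662, 0.1267)–(1.16, 1.205, 0.1267)  len=1.3207

Chained into 1 loop(s):
  loop 1: 8 segments, perimeter = 9.4600
Total perimeter = 9.460

loops=1 perimeter=9.460


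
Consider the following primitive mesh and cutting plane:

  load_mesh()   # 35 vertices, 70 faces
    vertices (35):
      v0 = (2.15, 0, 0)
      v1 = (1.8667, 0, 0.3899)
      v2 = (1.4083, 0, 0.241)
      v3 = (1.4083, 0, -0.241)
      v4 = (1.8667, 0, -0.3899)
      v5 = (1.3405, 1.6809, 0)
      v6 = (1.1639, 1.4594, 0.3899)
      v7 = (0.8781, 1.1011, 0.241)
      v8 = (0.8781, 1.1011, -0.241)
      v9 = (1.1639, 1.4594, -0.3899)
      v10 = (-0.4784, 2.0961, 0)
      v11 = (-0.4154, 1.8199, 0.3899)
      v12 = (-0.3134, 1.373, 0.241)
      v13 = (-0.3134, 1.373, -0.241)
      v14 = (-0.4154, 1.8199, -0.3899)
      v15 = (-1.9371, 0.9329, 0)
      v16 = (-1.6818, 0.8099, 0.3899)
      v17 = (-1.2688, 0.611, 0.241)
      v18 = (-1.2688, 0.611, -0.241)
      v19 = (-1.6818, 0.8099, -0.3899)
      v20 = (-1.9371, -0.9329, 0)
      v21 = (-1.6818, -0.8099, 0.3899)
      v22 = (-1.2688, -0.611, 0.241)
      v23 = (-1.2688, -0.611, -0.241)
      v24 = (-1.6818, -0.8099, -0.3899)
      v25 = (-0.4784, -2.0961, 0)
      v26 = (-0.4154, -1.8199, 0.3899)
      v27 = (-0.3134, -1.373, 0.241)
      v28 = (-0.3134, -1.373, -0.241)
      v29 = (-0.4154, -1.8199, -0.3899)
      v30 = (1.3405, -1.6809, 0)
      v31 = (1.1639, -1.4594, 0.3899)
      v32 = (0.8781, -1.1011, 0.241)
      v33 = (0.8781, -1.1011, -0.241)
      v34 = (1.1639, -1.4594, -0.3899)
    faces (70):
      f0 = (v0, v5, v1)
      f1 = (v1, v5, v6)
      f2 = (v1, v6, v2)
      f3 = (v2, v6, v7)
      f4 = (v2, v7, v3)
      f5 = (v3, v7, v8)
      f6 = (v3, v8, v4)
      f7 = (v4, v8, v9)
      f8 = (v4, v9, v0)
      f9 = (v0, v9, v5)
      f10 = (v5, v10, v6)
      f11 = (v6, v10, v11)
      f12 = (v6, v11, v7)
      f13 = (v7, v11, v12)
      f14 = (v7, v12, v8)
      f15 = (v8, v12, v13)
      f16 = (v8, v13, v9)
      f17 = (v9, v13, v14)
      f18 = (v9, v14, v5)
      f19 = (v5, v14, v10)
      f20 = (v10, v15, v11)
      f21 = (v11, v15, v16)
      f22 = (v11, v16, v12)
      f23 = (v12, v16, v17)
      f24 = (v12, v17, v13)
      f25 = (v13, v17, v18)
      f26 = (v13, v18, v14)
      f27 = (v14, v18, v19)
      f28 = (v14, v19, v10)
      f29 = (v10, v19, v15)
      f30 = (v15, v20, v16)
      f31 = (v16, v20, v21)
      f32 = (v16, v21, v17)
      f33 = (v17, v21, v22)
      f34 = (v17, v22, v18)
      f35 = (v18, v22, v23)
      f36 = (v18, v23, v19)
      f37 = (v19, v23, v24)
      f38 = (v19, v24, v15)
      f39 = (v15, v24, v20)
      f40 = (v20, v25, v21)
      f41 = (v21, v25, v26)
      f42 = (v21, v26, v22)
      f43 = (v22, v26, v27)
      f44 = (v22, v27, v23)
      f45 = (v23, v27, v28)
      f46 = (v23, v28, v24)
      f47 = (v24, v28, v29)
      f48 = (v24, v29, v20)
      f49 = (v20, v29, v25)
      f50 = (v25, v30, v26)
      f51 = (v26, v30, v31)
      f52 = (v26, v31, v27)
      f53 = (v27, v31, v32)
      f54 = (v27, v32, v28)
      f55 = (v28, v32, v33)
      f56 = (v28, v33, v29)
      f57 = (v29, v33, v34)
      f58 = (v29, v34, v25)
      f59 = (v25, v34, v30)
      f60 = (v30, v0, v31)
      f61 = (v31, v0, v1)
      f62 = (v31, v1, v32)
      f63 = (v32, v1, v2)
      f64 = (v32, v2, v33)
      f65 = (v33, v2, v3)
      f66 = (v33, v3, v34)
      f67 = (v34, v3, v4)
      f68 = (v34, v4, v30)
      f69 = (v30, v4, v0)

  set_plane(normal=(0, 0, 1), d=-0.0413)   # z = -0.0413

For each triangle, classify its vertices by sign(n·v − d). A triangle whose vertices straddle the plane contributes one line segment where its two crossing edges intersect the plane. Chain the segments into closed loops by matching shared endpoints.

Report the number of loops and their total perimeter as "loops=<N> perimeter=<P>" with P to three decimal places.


Straddling triangles (28 of 70):
  (v2,v7,v3) [++-] → (1.18863, 0.456203, -0.0413)–(1.4083, 0, -0.0413)  len=0.5063
  (v3,v7,v8) [-+-] → (1.18863, 0.456203, -0.0413)–(0.8781, 1.1011, -0.0413)  len=0.7158
  (v4,v9,v0) [--+] → (2.04555, 0.154586, -0.0413)–(2.11999, 0, -0.0413)  len=0.1716
  (v0,v9,v5) [+-+] → (2.04555, 0.154586, -0.0413)–(1.32179, 1.65744, -0.0413)  len=1.6680
  (v7,v12,v8) [++-] → (0.384443, 1.21375, -0.0413)–(0.8781, 1.1011, -0.0413)  len=0.5063
  (v8,v12,v13) [-+-] → (0.384443, 1.21375, -0.0413)–(-0.3134, 1.373, -0.0413)  len=0.7158
  (v9,v14,v5) [--+] → (1.15451, 1.69562, -0.0413)–(1.32179, 1.65744, -0.0413)  len=0.1716
  (v5,v14,v10) [+-+] → (1.15451, 1.69562, -0.0413)–(-0.471727, 2.06684, -0.0413)  len=1.6681
  (v12,v17,v13) [++-] → (-0.709237, 1.05729, -0.0413)–(-0.3134, 1.373, -0.0413)  len=0.5063
  (v13,v17,v18) [-+-] → (-0.709237, 1.05729, -0.0413)–(-1.2688, 0.611, -0.0413)  len=0.7157
  (v14,v19,v10) [--+] → (-0.60587, 1.95986, -0.0413)–(-0.471727, 2.06684, -0.0413)  len=0.1716
  (v10,v19,v15) [+-+] → (-0.60587, 1.95986, -0.0413)–(-1.91006, 0.919871, -0.0413)  len=1.6681
  (v17,v22,v18) [++-] → (-1.2688, 0.104707, -0.0413)–(-1.2688, 0.611, -0.0413)  len=0.5063
  (v18,v22,v23) [-+-] → (-1.2688, 0.104707, -0.0413)–(-1.2688, -0.611, -0.0413)  len=0.7157
  (v19,v24,v15) [--+] → (-1.91006, 0.748295, -0.0413)–(-1.91006, 0.919871, -0.0413)  len=0.1716
  (v15,v24,v20) [+-+] → (-1.91006, 0.748295, -0.0413)–(-1.91006, -0.919871, -0.0413)  len=1.6682
  (v22,v27,v23) [++-] → (-0.872963, -0.926708, -0.0413)–(-1.2688, -0.611, -0.0413)  len=0.5063
  (v23,v27,v28) [-+-] → (-0.872963, -0.926708, -0.0413)–(-0.3134, -1.373, -0.0413)  len=0.7157
  (v24,v29,v20) [--+] → (-1.77591, -1.02686, -0.0413)–(-1.91006, -0.919871, -0.0413)  len=0.1716
  (v20,v29,v25) [+-+] → (-1.77591, -1.02686, -0.0413)–(-0.471727, -2.06684, -0.0413)  len=1.6681
  (v27,v32,v28) [++-] → (0.180257, -1.26035, -0.0413)–(-0.3134, -1.373, -0.0413)  len=0.5063
  (v28,v32,v33) [-+-] → (0.180257, -1.26035, -0.0413)–(0.8781, -1.1011, -0.0413)  len=0.7158
  (v29,v34,v25) [--+] → (-0.30444, -2.02866, -0.0413)–(-0.471727, -2.06684, -0.0413)  len=0.1716
  (v25,v34,v30) [+-+] → (-0.30444, -2.02866, -0.0413)–(1.32179, -1.65744, -0.0413)  len=1.6681
  (v32,v2,v33) [++-] → (1.09777, -0.644897, -0.0413)–(0.8781, -1.1011, -0.0413)  len=0.5063
  (v33,v2,v3) [-+-] → (1.09777, -0.644897, -0.0413)–(1.4083, 0, -0.0413)  len=0.7158
  (v34,v4,v30) [--+] → (1.39624, -1.50285, -0.0413)–(1.32179, -1.65744, -0.0413)  len=0.1716
  (v30,v4,v0) [+-+] → (1.39624, -1.50285, -0.0413)–(2.11999, 0, -0.0413)  len=1.6680

Chained into 2 loop(s):
  loop 1: 14 segments, perimeter = 8.5546
  loop 2: 14 segments, perimeter = 12.8776
Total perimeter = 21.432

loops=2 perimeter=21.432


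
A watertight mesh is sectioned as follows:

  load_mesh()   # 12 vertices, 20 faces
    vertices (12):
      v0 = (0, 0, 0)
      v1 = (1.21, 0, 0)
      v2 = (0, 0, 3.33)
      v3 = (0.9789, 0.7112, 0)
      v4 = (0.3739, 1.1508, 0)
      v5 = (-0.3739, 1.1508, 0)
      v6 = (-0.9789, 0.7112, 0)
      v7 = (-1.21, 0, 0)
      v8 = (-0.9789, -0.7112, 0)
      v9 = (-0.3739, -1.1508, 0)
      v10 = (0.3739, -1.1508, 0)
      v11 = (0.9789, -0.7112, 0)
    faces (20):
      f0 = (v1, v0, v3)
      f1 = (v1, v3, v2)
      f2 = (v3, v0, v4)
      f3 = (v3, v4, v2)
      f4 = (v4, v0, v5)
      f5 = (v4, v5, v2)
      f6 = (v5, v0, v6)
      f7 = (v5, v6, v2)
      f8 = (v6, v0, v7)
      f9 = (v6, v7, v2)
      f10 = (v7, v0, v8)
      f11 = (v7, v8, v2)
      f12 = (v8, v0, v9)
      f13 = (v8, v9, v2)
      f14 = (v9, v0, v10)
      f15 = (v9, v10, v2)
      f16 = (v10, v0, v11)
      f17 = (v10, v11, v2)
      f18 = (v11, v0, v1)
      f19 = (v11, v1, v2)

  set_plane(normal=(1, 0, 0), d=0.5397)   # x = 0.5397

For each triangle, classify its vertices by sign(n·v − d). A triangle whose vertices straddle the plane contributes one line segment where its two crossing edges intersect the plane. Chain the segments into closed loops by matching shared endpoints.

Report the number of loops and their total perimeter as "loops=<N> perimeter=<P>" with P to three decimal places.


Straddling triangles (8 of 20):
  (v1,v0,v3) [+-+] → (0.5397, 0, 0)–(0.5397, 0.392108, 0)  len=0.3921
  (v1,v3,v2) [++-] → (0.5397, 0.392108, 1.49406)–(0.5397, 0, 1.84471)  len=0.5260
  (v3,v0,v4) [+--] → (0.5397, 0.392108, 0)–(0.5397, 1.03033, 0)  len=0.6382
  (v3,v4,v2) [+--] → (0.5397, 1.03033, 0)–(0.5397, 0.392108, 1.49406)  len=1.6247
  (v10,v0,v11) [--+] → (0.5397, -0.392108, 0)–(0.5397, -1.03033, 0)  len=0.6382
  (v10,v11,v2) [-+-] → (0.5397, -1.03033, 0)–(0.5397, -0.392108, 1.49406)  len=1.6247
  (v11,v0,v1) [+-+] → (0.5397, -0.392108, 0)–(0.5397, 0, 0)  len=0.3921
  (v11,v1,v2) [++-] → (0.5397, 0, 1.84471)–(0.5397, -0.392108, 1.49406)  len=0.5260

Chained into 1 loop(s):
  loop 1: 8 segments, perimeter = 6.3620
Total perimeter = 6.362

loops=1 perimeter=6.362


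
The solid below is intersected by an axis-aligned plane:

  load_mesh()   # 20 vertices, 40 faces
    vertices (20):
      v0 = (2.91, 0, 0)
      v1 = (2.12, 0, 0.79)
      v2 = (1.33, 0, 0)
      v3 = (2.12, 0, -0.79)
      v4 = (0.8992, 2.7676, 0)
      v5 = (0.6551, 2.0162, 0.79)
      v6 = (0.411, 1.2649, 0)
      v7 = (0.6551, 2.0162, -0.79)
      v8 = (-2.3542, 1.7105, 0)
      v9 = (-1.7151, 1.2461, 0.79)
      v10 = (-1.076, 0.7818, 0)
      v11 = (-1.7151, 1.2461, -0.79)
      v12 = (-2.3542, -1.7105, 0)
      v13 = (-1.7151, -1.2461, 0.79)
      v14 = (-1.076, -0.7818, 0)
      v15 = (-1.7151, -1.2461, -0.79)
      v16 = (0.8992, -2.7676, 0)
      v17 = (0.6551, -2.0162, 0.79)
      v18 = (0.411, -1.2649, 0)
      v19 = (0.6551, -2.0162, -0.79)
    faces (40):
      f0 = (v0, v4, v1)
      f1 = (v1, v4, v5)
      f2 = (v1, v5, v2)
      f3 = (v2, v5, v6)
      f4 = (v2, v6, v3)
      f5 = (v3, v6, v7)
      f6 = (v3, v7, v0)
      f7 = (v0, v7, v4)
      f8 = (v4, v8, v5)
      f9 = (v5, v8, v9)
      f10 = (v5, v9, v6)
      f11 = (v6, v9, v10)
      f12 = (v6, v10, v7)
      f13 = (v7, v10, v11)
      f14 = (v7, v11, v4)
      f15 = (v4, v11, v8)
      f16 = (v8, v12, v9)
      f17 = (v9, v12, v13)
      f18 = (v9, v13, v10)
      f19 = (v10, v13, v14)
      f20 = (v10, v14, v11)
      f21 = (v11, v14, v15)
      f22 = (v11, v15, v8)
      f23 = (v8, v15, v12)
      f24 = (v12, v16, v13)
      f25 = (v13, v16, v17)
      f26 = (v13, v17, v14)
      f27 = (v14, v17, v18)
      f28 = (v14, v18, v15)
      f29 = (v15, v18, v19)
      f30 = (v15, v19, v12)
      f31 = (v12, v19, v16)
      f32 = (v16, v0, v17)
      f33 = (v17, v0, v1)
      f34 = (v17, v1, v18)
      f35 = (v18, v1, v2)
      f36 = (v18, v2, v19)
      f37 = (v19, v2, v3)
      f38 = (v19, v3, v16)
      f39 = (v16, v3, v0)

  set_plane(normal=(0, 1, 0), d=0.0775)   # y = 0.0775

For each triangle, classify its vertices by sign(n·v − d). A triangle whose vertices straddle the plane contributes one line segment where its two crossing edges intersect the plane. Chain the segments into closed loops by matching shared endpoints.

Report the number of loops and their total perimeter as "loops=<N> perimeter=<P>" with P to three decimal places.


Straddling triangles (16 of 40):
  (v0,v4,v1) [-+-] → (2.85369, 0.0775, 0)–(2.08581, 0.0775, 0.767878)  len=1.0859
  (v1,v4,v5) [-++] → (2.08581, 0.0775, 0.767878)–(2.06369, 0.0775, 0.79)  len=0.0313
  (v1,v5,v2) [-+-] → (2.06369, 0.0775, 0.79)–(1.30406, 0.0775, 0.0303665)  len=1.0743
  (v2,v5,v6) [-++] → (1.30406, 0.0775, 0.0303665)–(1.27369, 0.0775, 0)  len=0.0429
  (v2,v6,v3) [-+-] → (1.27369, 0.0775, 0)–(2.01529, 0.0775, -0.741597)  len=1.0488
  (v3,v6,v7) [-++] → (2.01529, 0.0775, -0.741597)–(2.06369, 0.0775, -0.79)  len=0.0685
  (v3,v7,v0) [-+-] → (2.06369, 0.0775, -0.79)–(2.82332, 0.0775, -0.0303665)  len=1.0743
  (v0,v7,v4) [-++] → (2.82332, 0.0775, -0.0303665)–(2.85369, 0.0775, 0)  len=0.0429
  (v8,v12,v9) [+-+] → (-2.3542, 0.0775, 0)–(-1.96771, 0.0775, 0.477751)  len=0.6145
  (v9,v12,v13) [+--] → (-1.96771, 0.0775, 0.477751)–(-1.7151, 0.0775, 0.79)  len=0.4016
  (v9,v13,v10) [+-+] → (-1.7151, 0.0775, 0.79)–(-1.29796, 0.0775, 0.274371)  len=0.6632
  (v10,v13,v14) [+--] → (-1.29796, 0.0775, 0.274371)–(-1.076, 0.0775, 0)  len=0.3529
  (v10,v14,v11) [+-+] → (-1.076, 0.0775, 0)–(-1.34681, 0.0775, -0.334754)  len=0.4306
  (v11,v14,v15) [+--] → (-1.34681, 0.0775, -0.334754)–(-1.7151, 0.0775, -0.79)  len=0.5856
  (v11,v15,v8) [+-+] → (-1.7151, 0.0775, -0.79)–(-2.00121, 0.0775, -0.436336)  len=0.4549
  (v8,v15,v12) [+--] → (-2.00121, 0.0775, -0.436336)–(-2.3542, 0.0775, 0)  len=0.5612

Chained into 2 loop(s):
  loop 1: 8 segments, perimeter = 4.4689
  loop 2: 8 segments, perimeter = 4.0646
Total perimeter = 8.533

loops=2 perimeter=8.533


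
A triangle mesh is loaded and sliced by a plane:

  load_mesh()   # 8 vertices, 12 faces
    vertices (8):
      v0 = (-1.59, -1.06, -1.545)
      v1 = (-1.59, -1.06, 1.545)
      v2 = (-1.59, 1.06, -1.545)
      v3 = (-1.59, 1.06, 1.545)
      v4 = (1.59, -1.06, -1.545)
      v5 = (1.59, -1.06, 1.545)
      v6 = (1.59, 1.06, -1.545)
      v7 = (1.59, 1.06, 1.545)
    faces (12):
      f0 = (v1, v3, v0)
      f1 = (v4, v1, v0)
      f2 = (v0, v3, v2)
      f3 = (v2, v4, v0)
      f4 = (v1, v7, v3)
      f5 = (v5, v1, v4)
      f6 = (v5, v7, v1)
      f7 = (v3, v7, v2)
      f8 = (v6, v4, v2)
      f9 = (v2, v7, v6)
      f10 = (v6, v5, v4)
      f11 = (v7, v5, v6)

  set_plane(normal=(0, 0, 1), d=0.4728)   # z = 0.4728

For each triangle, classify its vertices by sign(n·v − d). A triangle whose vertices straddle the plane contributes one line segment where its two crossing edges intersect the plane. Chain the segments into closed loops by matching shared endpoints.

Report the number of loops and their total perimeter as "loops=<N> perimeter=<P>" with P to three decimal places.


Straddling triangles (8 of 12):
  (v1,v3,v0) [++-] → (-1.59, 0.324381, 0.4728)–(-1.59, -1.06, 0.4728)  len=1.3844
  (v4,v1,v0) [-+-] → (-0.486571, -1.06, 0.4728)–(-1.59, -1.06, 0.4728)  len=1.1034
  (v0,v3,v2) [-+-] → (-1.59, 0.324381, 0.4728)–(-1.59, 1.06, 0.4728)  len=0.7356
  (v5,v1,v4) [++-] → (-0.486571, -1.06, 0.4728)–(1.59, -1.06, 0.4728)  len=2.0766
  (v3,v7,v2) [++-] → (0.486571, 1.06, 0.4728)–(-1.59, 1.06, 0.4728)  len=2.0766
  (v2,v7,v6) [-+-] → (0.486571, 1.06, 0.4728)–(1.59, 1.06, 0.4728)  len=1.1034
  (v6,v5,v4) [-+-] → (1.59, -0.324381, 0.4728)–(1.59, -1.06, 0.4728)  len=0.7356
  (v7,v5,v6) [++-] → (1.59, -0.324381, 0.4728)–(1.59, 1.06, 0.4728)  len=1.3844

Chained into 1 loop(s):
  loop 1: 8 segments, perimeter = 10.6000
Total perimeter = 10.600

loops=1 perimeter=10.600


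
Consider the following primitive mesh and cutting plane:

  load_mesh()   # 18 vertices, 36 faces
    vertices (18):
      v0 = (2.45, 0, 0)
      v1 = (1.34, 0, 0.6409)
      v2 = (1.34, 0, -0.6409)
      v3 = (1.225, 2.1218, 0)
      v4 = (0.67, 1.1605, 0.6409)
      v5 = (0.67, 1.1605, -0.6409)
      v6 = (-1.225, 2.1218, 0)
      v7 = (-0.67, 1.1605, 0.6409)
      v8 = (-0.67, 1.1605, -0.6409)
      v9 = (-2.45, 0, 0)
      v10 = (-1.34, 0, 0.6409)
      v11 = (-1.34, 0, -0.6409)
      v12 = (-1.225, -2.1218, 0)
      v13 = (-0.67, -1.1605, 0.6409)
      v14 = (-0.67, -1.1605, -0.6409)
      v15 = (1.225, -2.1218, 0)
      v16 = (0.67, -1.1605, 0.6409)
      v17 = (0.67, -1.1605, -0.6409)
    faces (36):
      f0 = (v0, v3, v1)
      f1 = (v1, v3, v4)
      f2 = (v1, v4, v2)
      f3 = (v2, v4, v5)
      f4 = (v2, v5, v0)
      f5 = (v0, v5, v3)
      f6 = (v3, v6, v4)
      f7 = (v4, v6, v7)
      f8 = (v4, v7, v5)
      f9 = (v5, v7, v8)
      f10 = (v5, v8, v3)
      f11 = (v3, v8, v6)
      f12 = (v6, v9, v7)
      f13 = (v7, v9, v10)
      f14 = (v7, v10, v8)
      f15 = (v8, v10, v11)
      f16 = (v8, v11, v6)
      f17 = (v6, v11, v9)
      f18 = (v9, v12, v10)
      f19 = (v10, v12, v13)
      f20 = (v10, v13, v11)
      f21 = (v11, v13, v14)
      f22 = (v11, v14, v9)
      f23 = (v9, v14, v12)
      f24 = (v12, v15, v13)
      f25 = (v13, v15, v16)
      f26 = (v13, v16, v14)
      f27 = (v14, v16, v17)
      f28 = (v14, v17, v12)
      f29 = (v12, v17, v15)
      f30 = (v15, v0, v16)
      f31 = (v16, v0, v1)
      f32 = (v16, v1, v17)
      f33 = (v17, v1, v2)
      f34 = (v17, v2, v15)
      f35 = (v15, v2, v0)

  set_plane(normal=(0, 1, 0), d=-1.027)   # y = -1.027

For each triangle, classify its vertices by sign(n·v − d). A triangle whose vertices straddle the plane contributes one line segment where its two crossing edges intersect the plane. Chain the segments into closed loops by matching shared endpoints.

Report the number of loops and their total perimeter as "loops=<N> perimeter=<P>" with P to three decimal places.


Straddling triangles (12 of 36):
  (v9,v12,v10) [+-+] → (-1.85707, -1.027, 0)–(-1.28434, -1.027, 0.33069)  len=0.6613
  (v10,v12,v13) [+--] → (-1.28434, -1.027, 0.33069)–(-0.747075, -1.027, 0.6409)  len=0.6204
  (v10,v13,v11) [+-+] → (-0.747075, -1.027, 0.6409)–(-0.747075, -1.027, 0.493446)  len=0.1475
  (v11,v13,v14) [+--] → (-0.747075, -1.027, 0.493446)–(-0.747075, -1.027, -0.6409)  len=1.1343
  (v11,v14,v9) [+-+] → (-0.747075, -1.027, -0.6409)–(-0.874765, -1.027, -0.567173)  len=0.1474
  (v9,v14,v12) [+--] → (-0.874765, -1.027, -0.567173)–(-1.85707, -1.027, 0)  len=1.1343
  (v15,v0,v16) [-+-] → (1.85707, -1.027, 0)–(0.874765, -1.027, 0.567173)  len=1.1343
  (v16,v0,v1) [-++] → (0.874765, -1.027, 0.567173)–(0.747075, -1.027, 0.6409)  len=0.1474
  (v16,v1,v17) [-+-] → (0.747075, -1.027, 0.6409)–(0.747075, -1.027, -0.493446)  len=1.1343
  (v17,v1,v2) [-++] → (0.747075, -1.027, -0.493446)–(0.747075, -1.027, -0.6409)  len=0.1475
  (v17,v2,v15) [-+-] → (0.747075, -1.027, -0.6409)–(1.28434, -1.027, -0.33069)  len=0.6204
  (v15,v2,v0) [-++] → (1.28434, -1.027, -0.33069)–(1.85707, -1.027, 0)  len=0.6613

Chained into 2 loop(s):
  loop 1: 6 segments, perimeter = 3.8453
  loop 2: 6 segments, perimeter = 3.8453
Total perimeter = 7.691

loops=2 perimeter=7.691
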